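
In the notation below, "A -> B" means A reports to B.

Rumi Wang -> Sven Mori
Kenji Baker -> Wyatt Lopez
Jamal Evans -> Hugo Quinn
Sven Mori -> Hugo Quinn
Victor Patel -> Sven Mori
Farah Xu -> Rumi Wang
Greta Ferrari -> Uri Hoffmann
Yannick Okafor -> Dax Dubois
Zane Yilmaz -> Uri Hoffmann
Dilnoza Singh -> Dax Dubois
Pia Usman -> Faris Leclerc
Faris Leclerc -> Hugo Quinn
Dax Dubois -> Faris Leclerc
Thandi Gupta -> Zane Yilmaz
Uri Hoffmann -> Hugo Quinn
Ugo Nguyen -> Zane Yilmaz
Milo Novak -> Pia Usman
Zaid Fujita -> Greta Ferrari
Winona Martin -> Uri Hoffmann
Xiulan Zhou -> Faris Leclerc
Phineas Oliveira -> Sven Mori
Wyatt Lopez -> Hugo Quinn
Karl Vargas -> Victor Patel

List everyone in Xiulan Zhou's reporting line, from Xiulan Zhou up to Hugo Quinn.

Xiulan Zhou reports to Faris Leclerc. Faris Leclerc reports to Hugo Quinn. Hugo Quinn is at the top.

Xiulan Zhou -> Faris Leclerc -> Hugo Quinn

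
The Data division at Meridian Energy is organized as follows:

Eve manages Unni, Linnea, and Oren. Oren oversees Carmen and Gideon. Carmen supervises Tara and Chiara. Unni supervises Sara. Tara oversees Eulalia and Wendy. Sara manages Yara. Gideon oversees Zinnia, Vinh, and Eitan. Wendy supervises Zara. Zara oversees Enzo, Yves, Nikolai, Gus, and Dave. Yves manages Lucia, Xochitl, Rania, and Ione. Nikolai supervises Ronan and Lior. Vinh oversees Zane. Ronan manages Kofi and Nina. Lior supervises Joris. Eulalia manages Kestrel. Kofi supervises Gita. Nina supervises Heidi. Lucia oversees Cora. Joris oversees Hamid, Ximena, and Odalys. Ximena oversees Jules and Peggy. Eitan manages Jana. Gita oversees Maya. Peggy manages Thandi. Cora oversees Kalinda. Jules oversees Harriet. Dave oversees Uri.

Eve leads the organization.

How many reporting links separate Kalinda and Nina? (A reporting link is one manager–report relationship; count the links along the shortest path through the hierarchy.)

7

Kalinda is 4 levels below Zara, and Nina is 3 levels below Zara (their lowest common manager). The shortest path runs up from Kalinda to Zara and back down to Nina: 4 + 3 = 7 links.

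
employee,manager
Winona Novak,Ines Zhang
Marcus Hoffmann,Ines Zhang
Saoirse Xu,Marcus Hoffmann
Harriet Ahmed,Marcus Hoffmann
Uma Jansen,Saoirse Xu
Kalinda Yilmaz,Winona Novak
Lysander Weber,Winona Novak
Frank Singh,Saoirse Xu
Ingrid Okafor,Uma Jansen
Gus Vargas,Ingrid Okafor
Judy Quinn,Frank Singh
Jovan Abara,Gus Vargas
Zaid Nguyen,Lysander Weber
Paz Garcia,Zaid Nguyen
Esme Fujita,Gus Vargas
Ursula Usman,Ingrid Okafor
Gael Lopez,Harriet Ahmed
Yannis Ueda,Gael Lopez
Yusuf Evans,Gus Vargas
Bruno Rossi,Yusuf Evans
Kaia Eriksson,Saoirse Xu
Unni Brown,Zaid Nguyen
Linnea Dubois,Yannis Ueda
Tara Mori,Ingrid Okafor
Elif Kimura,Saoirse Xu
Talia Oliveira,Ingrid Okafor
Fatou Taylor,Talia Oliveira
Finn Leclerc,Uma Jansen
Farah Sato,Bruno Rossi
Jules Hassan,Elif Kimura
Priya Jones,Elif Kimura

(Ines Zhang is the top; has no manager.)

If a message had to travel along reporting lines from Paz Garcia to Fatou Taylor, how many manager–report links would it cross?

10

Paz Garcia is 4 levels below Ines Zhang, and Fatou Taylor is 6 levels below Ines Zhang (their lowest common manager). The shortest path runs up from Paz Garcia to Ines Zhang and back down to Fatou Taylor: 4 + 6 = 10 links.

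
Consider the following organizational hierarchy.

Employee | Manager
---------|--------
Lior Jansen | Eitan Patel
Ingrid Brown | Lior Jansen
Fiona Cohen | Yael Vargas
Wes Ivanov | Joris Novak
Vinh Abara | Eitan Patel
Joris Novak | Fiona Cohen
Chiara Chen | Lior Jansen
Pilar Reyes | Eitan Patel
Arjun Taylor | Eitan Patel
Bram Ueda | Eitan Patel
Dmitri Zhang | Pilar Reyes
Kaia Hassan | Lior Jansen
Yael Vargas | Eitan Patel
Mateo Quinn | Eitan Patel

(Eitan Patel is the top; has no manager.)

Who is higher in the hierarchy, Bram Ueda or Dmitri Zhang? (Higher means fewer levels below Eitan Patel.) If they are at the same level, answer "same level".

Bram Ueda is 1 level below Eitan Patel; Dmitri Zhang is 2. Bram Ueda is higher.

Bram Ueda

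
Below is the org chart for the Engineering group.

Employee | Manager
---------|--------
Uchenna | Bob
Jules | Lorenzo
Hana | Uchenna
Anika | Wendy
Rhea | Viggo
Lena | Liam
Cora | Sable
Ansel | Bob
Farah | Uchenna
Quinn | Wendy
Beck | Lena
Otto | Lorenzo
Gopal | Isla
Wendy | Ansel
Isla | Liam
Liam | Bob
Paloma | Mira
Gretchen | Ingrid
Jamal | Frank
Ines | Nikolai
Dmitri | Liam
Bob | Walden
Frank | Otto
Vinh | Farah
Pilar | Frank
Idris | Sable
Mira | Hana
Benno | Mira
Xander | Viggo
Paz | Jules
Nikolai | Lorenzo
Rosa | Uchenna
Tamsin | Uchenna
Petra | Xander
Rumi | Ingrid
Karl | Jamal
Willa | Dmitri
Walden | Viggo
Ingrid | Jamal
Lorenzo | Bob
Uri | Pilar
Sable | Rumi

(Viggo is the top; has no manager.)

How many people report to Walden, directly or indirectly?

Walden directly manages Bob. Under Bob: Liam, Isla, Gopal, Lena, Beck, Dmitri, Willa, Uchenna, Rosa, Tamsin, Farah, Vinh, Hana, Mira, Paloma, Benno, Ansel, Wendy, Quinn, Anika, Lorenzo, Nikolai, Ines, Jules, Paz, Otto, Frank, Pilar, Uri, Jamal, Karl, Ingrid, Gretchen, Rumi, Sable, Idris, Cora (37). That's 38 in total.

38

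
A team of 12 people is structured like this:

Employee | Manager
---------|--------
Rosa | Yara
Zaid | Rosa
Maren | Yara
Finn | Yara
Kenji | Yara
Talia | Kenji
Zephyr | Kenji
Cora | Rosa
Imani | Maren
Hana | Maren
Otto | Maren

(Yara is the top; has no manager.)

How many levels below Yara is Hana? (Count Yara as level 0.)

2

Chain from Hana up to Yara: Hana → Maren → Yara. That is 2 steps up, so Hana is 2 levels below Yara.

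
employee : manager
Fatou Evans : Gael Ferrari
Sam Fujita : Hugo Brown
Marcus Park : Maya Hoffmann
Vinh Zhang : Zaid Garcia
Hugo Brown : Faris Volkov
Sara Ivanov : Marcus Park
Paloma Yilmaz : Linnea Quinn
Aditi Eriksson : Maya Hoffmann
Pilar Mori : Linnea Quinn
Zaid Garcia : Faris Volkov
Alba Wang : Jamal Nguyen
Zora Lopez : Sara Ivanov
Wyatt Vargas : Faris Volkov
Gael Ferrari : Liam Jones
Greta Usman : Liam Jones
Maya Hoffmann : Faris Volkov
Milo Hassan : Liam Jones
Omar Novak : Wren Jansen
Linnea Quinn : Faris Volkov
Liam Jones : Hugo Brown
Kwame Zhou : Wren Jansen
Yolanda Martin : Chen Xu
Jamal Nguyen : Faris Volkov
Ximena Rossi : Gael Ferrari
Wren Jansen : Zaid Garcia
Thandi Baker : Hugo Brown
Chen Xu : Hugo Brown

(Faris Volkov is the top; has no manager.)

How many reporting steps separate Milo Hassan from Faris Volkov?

3

Chain from Milo Hassan up to Faris Volkov: Milo Hassan → Liam Jones → Hugo Brown → Faris Volkov. That is 3 steps up, so Milo Hassan is 3 levels below Faris Volkov.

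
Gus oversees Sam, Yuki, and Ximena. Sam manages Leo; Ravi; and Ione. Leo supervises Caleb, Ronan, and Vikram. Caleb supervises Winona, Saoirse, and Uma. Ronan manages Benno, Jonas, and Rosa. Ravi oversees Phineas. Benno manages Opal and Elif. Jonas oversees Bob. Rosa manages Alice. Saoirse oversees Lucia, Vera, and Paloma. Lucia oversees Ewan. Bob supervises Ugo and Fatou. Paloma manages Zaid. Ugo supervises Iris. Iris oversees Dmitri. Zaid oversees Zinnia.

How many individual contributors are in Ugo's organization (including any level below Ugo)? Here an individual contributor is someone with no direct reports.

The only person in Ugo's organization with no one reporting to them is Dmitri. That is 1.

1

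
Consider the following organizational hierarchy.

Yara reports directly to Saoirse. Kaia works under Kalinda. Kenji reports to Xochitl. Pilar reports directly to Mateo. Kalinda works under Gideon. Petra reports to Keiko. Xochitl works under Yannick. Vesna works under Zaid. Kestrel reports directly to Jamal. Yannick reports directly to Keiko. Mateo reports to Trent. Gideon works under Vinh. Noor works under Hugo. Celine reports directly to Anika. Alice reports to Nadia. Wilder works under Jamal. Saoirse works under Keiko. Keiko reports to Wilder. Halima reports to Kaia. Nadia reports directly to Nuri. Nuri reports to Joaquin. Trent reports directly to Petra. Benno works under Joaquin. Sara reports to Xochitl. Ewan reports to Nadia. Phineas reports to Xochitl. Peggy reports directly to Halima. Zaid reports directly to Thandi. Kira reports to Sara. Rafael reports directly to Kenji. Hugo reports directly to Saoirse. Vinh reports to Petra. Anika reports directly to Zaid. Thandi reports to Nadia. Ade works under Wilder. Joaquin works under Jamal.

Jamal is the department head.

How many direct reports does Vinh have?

1

Vinh directly manages Gideon. That is 1 direct report.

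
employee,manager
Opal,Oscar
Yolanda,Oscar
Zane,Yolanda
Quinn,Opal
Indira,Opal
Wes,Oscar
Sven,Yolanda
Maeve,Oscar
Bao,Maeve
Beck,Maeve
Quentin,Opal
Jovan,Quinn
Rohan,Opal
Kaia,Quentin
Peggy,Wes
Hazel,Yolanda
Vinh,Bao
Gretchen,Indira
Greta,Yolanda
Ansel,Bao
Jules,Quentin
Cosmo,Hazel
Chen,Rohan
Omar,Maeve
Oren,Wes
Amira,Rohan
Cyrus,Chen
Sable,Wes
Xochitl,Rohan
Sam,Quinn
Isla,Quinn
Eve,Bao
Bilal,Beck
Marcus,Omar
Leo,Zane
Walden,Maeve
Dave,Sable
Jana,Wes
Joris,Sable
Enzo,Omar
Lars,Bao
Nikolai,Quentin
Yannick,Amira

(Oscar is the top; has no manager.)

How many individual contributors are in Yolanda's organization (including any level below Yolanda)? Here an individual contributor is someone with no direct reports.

The people in Yolanda's organization with no one reporting to them are Greta, Cosmo, Sven, Leo. That is 4.

4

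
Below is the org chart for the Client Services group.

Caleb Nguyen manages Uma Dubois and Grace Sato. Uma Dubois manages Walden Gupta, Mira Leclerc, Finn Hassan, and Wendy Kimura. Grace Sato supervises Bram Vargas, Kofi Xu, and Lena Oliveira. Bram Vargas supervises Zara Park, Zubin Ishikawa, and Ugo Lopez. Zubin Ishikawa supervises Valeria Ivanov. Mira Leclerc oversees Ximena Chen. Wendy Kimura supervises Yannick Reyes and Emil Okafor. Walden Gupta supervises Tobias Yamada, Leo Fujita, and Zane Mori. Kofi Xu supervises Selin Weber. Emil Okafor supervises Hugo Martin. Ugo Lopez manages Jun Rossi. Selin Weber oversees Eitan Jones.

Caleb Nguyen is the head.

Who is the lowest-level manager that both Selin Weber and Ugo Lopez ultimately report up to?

Selin Weber's chain of managers is Kofi Xu, Grace Sato, Caleb Nguyen. Ugo Lopez's chain of managers is Bram Vargas, Grace Sato, Caleb Nguyen. The first manager that appears in both chains is Grace Sato.

Grace Sato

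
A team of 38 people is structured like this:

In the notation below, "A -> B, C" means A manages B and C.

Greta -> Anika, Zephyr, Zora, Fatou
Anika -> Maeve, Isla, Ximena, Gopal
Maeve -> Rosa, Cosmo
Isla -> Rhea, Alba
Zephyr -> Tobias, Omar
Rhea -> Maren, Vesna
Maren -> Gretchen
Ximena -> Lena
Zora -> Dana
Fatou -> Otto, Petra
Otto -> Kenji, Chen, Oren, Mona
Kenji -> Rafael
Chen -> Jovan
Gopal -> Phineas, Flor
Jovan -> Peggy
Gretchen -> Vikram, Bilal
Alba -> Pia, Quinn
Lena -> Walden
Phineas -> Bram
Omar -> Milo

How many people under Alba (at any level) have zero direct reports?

The people in Alba's organization with no one reporting to them are Quinn, Pia. That is 2.

2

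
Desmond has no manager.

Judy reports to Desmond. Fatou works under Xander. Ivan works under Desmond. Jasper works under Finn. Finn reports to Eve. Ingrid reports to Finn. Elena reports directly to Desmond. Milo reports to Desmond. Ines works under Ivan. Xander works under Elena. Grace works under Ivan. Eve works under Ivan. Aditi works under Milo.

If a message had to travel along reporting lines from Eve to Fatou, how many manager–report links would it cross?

Eve is 2 levels below Desmond, and Fatou is 3 levels below Desmond (their lowest common manager). The shortest path runs up from Eve to Desmond and back down to Fatou: 2 + 3 = 5 links.

5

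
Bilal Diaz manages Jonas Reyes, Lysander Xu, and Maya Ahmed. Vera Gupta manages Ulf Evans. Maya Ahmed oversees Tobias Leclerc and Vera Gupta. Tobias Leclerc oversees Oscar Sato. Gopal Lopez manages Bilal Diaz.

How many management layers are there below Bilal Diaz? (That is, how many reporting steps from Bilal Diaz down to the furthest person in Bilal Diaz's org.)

The longest chain under Bilal Diaz runs Bilal Diaz → Maya Ahmed → Vera Gupta → Ulf Evans, which is 3 levels below Bilal Diaz.

3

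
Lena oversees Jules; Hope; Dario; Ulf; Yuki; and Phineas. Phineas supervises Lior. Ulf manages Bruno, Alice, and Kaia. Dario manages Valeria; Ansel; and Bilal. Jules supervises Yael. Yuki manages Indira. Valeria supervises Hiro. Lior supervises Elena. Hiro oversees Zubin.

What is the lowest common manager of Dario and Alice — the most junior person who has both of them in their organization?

Lena

Dario's chain of managers is Lena. Alice's chain of managers is Ulf, Lena. The first manager that appears in both chains is Lena.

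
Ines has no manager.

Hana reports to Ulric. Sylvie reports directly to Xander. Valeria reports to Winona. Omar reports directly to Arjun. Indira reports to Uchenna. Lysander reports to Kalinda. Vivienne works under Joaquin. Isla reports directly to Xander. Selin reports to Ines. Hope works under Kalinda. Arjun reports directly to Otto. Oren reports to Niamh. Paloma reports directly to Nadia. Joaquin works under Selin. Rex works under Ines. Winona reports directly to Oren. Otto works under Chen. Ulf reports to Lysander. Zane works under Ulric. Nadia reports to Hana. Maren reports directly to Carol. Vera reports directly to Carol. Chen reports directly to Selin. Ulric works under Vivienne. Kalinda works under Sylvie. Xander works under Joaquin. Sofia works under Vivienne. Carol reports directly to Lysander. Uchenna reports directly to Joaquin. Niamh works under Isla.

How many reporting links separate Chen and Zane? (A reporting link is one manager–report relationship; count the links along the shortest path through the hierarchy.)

5

Chen is 1 level below Selin, and Zane is 4 levels below Selin (their lowest common manager). The shortest path runs up from Chen to Selin and back down to Zane: 1 + 4 = 5 links.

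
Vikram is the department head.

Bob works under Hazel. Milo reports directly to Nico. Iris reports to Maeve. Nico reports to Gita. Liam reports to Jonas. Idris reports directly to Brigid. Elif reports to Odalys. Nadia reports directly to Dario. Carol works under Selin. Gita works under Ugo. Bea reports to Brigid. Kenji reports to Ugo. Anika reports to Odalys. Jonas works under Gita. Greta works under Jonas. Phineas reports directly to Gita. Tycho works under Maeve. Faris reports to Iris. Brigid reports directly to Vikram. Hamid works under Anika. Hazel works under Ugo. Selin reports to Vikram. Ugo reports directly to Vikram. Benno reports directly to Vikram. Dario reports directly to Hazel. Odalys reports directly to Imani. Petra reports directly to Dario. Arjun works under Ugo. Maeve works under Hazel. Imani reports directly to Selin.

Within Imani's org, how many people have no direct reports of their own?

The people in Imani's organization with no one reporting to them are Elif, Hamid. That is 2.

2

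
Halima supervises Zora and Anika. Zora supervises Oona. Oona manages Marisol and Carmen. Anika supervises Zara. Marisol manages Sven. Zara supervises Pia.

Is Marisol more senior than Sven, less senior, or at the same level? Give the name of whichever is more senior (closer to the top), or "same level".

Marisol is 3 levels below Halima; Sven is 4. Marisol is higher.

Marisol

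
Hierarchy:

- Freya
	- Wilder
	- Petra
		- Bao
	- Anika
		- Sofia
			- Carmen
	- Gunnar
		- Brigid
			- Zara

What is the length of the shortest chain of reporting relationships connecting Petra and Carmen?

4

Petra is 1 level below Freya, and Carmen is 3 levels below Freya (their lowest common manager). The shortest path runs up from Petra to Freya and back down to Carmen: 1 + 3 = 4 links.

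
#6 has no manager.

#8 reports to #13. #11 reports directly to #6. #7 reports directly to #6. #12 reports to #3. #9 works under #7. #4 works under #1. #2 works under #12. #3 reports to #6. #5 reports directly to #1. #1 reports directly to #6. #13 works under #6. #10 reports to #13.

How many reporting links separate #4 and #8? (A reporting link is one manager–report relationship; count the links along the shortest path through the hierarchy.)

4

#4 is 2 levels below #6, and #8 is 2 levels below #6 (their lowest common manager). The shortest path runs up from #4 to #6 and back down to #8: 2 + 2 = 4 links.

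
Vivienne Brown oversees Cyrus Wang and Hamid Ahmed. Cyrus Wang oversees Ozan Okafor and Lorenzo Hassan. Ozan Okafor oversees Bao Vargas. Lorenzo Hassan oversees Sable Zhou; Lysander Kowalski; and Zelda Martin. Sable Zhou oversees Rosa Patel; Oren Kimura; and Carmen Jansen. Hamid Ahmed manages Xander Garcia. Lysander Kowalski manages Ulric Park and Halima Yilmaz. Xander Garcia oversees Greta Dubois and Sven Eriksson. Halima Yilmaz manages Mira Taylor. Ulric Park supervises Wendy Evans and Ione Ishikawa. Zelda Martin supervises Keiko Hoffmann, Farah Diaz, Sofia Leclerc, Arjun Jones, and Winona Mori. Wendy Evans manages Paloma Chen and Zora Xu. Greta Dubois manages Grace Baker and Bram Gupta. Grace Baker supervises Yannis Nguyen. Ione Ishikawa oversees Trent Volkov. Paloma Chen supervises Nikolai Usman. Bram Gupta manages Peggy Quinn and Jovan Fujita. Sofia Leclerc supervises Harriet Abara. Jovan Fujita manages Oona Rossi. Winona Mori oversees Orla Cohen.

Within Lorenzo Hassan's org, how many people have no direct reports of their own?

12

The people in Lorenzo Hassan's organization with no one reporting to them are Arjun Jones, Orla Cohen, Harriet Abara, Keiko Hoffmann, Farah Diaz, Trent Volkov, Zora Xu, Nikolai Usman, Mira Taylor, Rosa Patel, Carmen Jansen, Oren Kimura. That is 12.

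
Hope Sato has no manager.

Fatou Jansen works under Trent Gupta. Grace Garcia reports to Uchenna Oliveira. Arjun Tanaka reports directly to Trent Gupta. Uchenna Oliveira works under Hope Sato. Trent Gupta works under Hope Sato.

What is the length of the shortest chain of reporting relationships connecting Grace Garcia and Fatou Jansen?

4

Grace Garcia is 2 levels below Hope Sato, and Fatou Jansen is 2 levels below Hope Sato (their lowest common manager). The shortest path runs up from Grace Garcia to Hope Sato and back down to Fatou Jansen: 2 + 2 = 4 links.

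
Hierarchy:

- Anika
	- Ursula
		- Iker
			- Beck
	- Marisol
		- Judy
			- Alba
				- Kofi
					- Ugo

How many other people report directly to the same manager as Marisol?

1

Marisol reports to Anika. Anika's other direct reports are Ursula — 1 peer.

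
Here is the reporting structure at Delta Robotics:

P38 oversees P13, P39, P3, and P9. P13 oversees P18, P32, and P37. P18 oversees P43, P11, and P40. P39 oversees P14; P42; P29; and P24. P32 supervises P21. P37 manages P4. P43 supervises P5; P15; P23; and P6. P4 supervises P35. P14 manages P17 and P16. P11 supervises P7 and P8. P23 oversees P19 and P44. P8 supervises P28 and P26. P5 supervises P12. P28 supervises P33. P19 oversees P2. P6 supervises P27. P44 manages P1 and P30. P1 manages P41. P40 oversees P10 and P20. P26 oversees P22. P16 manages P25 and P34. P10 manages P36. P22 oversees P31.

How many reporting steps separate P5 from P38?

Chain from P5 up to P38: P5 → P43 → P18 → P13 → P38. That is 4 steps up, so P5 is 4 levels below P38.

4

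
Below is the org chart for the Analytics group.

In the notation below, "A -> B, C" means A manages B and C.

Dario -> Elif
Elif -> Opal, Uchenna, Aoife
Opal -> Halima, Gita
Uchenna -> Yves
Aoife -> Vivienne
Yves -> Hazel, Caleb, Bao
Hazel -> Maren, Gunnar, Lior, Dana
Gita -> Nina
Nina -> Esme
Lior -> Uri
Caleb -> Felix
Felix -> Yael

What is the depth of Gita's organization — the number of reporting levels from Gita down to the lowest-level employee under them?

2

The longest chain under Gita runs Gita → Nina → Esme, which is 2 levels below Gita.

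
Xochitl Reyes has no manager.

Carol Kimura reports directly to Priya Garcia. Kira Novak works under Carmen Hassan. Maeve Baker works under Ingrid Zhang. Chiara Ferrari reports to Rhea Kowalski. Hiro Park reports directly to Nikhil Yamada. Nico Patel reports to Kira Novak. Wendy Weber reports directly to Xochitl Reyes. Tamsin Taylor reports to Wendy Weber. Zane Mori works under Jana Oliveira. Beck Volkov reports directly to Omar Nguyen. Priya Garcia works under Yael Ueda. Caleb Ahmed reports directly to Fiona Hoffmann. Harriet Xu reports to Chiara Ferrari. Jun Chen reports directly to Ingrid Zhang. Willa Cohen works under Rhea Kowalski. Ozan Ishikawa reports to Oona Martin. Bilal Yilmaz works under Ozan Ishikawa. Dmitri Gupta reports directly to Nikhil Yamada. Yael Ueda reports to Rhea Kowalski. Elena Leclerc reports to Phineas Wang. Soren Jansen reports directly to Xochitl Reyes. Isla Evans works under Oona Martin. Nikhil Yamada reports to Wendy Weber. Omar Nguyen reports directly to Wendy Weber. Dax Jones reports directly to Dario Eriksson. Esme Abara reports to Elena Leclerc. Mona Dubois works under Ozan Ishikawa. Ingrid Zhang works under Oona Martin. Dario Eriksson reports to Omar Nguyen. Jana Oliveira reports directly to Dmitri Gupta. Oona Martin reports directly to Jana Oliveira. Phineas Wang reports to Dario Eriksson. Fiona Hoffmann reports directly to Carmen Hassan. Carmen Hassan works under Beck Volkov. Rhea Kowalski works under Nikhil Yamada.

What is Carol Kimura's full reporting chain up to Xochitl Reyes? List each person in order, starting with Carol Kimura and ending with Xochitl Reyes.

Carol Kimura reports to Priya Garcia. Priya Garcia reports to Yael Ueda. Yael Ueda reports to Rhea Kowalski. Rhea Kowalski reports to Nikhil Yamada. Nikhil Yamada reports to Wendy Weber. Wendy Weber reports to Xochitl Reyes. Xochitl Reyes is at the top.

Carol Kimura -> Priya Garcia -> Yael Ueda -> Rhea Kowalski -> Nikhil Yamada -> Wendy Weber -> Xochitl Reyes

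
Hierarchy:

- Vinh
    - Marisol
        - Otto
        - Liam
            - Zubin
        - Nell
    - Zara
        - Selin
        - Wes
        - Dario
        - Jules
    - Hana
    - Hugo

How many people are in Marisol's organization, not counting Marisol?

Marisol directly manages Otto, Liam, Nell. Otto has no reports. Under Liam: Zubin (1). Nell has no reports. So Marisol's organization is 3 direct reports plus everyone under them: 1 + 2 + 1 = 4.

4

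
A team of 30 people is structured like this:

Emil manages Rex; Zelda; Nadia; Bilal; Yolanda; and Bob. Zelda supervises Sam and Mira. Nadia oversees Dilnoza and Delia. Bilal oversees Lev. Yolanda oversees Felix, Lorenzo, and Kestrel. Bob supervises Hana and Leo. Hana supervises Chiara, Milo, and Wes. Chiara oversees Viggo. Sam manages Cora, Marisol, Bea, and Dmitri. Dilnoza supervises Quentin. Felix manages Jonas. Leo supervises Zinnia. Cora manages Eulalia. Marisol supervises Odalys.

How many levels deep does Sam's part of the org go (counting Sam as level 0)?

2

The longest chain under Sam runs Sam → Marisol → Odalys, which is 2 levels below Sam.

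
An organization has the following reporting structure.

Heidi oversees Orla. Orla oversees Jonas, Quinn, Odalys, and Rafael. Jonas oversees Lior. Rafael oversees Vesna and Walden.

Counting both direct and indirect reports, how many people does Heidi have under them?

8

Heidi directly manages Orla. Under Orla: Rafael, Walden, Vesna, Odalys, Jonas, Lior, Quinn (7). That's 8 in total.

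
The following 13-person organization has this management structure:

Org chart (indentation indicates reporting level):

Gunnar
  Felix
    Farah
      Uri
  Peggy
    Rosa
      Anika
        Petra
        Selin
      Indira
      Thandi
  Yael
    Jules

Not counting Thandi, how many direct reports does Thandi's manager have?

2

Thandi reports to Rosa. Rosa's other direct reports are Anika, Indira — 2 peers.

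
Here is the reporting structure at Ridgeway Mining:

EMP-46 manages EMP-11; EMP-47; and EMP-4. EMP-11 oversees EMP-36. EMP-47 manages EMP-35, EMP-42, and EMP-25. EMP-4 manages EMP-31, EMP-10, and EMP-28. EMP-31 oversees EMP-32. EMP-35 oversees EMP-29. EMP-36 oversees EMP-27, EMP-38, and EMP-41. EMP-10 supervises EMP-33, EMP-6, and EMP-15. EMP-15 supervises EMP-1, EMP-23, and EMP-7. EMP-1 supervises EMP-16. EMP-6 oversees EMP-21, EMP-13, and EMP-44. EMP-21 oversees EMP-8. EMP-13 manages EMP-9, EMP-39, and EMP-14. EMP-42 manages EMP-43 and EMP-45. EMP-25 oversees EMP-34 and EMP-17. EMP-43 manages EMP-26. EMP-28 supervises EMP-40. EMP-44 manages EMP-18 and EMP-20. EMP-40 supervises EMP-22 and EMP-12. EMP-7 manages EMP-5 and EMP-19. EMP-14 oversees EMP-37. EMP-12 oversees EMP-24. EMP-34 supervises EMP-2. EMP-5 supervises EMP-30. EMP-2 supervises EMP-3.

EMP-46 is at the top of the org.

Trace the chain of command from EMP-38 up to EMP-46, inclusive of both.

EMP-38 -> EMP-36 -> EMP-11 -> EMP-46

EMP-38 reports to EMP-36. EMP-36 reports to EMP-11. EMP-11 reports to EMP-46. EMP-46 is at the top.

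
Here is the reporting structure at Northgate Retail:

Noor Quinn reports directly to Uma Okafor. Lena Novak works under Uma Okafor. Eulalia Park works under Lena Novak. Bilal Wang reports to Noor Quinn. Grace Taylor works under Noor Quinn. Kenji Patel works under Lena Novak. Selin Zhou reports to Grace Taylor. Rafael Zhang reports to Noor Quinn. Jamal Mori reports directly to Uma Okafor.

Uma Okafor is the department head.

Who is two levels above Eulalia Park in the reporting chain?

Uma Okafor

Eulalia Park reports to Lena Novak, and Lena Novak reports to Uma Okafor. So Eulalia Park's skip-level manager is Uma Okafor.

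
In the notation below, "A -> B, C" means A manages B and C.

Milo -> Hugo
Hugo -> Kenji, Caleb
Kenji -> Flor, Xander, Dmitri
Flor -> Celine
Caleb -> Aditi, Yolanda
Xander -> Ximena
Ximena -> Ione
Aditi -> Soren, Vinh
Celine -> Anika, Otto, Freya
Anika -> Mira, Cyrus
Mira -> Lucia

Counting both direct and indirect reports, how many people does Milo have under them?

Milo directly manages Hugo. Under Hugo: Caleb, Yolanda, Aditi, Vinh, Soren, Kenji, Dmitri, Xander, Ximena, Ione, Flor, Celine, Freya, Otto, Anika, Cyrus, Mira, Lucia (18). That's 19 in total.

19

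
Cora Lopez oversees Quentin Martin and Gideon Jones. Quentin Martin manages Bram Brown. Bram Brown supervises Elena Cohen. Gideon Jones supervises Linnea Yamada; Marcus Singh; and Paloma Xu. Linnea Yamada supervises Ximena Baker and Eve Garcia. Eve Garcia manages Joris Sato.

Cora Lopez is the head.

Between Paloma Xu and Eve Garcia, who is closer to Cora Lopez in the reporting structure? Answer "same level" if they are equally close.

Paloma Xu is 2 levels below Cora Lopez; Eve Garcia is 3. Paloma Xu is higher.

Paloma Xu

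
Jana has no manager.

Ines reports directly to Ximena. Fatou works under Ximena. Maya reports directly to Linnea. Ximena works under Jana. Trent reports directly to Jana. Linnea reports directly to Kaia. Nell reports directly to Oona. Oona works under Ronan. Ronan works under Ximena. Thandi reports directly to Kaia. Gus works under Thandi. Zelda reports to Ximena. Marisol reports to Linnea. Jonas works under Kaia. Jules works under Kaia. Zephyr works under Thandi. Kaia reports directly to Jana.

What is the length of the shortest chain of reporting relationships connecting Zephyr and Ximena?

Zephyr is 3 levels below Jana, and Ximena is 1 level below Jana (their lowest common manager). The shortest path runs up from Zephyr to Jana and back down to Ximena: 3 + 1 = 4 links.

4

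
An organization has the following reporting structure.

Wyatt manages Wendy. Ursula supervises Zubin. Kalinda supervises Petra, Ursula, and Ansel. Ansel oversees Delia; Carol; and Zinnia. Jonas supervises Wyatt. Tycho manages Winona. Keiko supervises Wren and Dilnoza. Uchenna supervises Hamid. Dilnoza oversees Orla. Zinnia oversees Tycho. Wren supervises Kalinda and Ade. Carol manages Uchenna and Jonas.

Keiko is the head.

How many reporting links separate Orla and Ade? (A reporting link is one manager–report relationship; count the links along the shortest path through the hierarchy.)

4

Orla is 2 levels below Keiko, and Ade is 2 levels below Keiko (their lowest common manager). The shortest path runs up from Orla to Keiko and back down to Ade: 2 + 2 = 4 links.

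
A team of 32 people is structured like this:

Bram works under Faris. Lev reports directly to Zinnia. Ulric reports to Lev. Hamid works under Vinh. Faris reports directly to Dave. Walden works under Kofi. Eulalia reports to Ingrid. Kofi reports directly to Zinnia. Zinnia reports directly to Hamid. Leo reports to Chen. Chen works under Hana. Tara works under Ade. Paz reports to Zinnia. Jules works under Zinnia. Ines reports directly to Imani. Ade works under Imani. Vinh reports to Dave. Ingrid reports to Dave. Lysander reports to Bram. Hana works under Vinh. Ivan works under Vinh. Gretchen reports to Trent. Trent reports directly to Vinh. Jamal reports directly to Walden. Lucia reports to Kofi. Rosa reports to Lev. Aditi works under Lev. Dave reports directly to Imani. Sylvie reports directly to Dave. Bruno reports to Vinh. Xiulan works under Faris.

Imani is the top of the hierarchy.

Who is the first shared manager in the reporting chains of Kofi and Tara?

Imani

Kofi's chain of managers is Zinnia, Hamid, Vinh, Dave, Imani. Tara's chain of managers is Ade, Imani. The first manager that appears in both chains is Imani.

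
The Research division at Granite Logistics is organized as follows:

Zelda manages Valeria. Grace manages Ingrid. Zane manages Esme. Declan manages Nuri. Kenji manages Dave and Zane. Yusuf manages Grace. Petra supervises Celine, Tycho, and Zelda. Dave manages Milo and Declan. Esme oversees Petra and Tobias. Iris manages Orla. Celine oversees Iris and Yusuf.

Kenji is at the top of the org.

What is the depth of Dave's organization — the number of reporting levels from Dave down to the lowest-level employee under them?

The longest chain under Dave runs Dave → Declan → Nuri, which is 2 levels below Dave.

2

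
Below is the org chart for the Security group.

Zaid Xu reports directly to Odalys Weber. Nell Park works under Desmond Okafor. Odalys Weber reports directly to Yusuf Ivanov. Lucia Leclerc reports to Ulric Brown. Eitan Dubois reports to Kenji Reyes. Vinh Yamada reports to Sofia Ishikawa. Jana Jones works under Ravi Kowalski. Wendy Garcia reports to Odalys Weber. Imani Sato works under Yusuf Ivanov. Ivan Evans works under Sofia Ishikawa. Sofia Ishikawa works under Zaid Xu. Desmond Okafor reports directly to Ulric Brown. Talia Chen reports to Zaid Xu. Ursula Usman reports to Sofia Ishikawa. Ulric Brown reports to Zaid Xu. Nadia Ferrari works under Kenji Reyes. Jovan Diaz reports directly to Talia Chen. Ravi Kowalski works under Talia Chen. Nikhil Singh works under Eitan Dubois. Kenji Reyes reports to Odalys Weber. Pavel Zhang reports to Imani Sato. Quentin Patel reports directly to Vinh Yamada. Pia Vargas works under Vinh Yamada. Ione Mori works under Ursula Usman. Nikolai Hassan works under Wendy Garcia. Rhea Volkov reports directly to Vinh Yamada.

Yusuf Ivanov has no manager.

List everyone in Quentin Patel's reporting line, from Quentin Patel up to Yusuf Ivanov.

Quentin Patel -> Vinh Yamada -> Sofia Ishikawa -> Zaid Xu -> Odalys Weber -> Yusuf Ivanov

Quentin Patel reports to Vinh Yamada. Vinh Yamada reports to Sofia Ishikawa. Sofia Ishikawa reports to Zaid Xu. Zaid Xu reports to Odalys Weber. Odalys Weber reports to Yusuf Ivanov. Yusuf Ivanov is at the top.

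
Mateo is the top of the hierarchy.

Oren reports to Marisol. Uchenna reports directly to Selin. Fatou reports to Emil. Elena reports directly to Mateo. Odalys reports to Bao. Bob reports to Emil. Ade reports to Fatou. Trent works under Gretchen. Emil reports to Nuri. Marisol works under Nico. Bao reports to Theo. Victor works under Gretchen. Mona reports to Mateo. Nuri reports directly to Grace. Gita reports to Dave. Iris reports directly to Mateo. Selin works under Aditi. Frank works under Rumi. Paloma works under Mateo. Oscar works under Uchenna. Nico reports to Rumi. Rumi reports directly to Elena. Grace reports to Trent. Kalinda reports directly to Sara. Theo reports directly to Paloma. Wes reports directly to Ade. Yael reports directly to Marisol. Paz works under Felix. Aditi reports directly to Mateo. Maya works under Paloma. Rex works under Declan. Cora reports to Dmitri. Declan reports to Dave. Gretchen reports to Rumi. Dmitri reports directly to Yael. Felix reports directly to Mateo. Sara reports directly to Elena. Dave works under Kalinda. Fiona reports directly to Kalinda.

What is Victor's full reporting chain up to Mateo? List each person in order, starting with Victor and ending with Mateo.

Victor -> Gretchen -> Rumi -> Elena -> Mateo

Victor reports to Gretchen. Gretchen reports to Rumi. Rumi reports to Elena. Elena reports to Mateo. Mateo is at the top.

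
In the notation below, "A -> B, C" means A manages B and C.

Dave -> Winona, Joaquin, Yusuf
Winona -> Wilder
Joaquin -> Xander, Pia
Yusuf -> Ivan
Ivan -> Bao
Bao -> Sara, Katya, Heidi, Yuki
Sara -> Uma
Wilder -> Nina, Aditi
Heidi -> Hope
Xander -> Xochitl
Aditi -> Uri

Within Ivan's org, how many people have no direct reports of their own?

4

The people in Ivan's organization with no one reporting to them are Yuki, Hope, Katya, Uma. That is 4.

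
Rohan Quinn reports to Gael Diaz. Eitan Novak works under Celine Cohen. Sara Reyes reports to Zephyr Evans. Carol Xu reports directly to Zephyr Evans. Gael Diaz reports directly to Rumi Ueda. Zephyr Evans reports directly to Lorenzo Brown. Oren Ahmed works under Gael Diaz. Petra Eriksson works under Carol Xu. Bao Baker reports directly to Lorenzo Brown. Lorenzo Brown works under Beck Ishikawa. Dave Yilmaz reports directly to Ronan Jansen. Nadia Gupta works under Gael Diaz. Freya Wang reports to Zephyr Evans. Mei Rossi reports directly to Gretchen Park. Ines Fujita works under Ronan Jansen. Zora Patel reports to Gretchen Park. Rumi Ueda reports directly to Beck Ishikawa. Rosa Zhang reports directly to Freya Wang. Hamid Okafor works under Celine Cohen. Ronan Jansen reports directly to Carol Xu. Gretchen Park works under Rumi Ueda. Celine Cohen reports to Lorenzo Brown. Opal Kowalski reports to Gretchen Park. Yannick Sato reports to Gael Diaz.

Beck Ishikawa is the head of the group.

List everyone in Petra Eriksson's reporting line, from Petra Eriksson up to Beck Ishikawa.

Petra Eriksson reports to Carol Xu. Carol Xu reports to Zephyr Evans. Zephyr Evans reports to Lorenzo Brown. Lorenzo Brown reports to Beck Ishikawa. Beck Ishikawa is at the top.

Petra Eriksson -> Carol Xu -> Zephyr Evans -> Lorenzo Brown -> Beck Ishikawa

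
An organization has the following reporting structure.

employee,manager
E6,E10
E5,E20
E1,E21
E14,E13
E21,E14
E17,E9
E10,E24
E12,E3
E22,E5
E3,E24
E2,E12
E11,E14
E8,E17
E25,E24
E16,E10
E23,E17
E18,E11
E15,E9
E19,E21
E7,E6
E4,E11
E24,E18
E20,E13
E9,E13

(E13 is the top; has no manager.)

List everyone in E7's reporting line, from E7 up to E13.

E7 -> E6 -> E10 -> E24 -> E18 -> E11 -> E14 -> E13

E7 reports to E6. E6 reports to E10. E10 reports to E24. E24 reports to E18. E18 reports to E11. E11 reports to E14. E14 reports to E13. E13 is at the top.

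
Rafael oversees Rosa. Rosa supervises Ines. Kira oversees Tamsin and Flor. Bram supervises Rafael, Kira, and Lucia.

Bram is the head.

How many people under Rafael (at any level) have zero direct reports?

1

The only person in Rafael's organization with no one reporting to them is Ines. That is 1.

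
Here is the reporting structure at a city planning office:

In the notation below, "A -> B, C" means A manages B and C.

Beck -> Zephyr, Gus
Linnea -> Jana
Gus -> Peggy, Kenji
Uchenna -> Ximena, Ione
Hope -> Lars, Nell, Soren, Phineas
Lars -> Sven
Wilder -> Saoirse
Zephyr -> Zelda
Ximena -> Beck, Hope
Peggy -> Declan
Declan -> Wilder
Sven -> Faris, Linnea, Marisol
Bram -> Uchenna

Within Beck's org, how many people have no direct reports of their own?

The people in Beck's organization with no one reporting to them are Kenji, Saoirse, Zelda. That is 3.

3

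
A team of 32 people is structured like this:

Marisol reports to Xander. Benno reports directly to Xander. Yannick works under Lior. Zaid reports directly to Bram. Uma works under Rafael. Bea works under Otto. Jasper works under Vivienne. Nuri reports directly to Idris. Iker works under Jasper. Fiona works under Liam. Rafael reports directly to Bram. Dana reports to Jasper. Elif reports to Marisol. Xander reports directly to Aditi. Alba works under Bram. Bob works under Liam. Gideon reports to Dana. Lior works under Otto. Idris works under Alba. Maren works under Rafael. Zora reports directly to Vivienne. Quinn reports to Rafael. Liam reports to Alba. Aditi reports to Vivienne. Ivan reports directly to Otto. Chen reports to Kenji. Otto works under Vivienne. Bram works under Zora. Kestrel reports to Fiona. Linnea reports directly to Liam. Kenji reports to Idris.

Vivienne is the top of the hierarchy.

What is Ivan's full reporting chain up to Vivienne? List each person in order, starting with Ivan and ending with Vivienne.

Ivan -> Otto -> Vivienne

Ivan reports to Otto. Otto reports to Vivienne. Vivienne is at the top.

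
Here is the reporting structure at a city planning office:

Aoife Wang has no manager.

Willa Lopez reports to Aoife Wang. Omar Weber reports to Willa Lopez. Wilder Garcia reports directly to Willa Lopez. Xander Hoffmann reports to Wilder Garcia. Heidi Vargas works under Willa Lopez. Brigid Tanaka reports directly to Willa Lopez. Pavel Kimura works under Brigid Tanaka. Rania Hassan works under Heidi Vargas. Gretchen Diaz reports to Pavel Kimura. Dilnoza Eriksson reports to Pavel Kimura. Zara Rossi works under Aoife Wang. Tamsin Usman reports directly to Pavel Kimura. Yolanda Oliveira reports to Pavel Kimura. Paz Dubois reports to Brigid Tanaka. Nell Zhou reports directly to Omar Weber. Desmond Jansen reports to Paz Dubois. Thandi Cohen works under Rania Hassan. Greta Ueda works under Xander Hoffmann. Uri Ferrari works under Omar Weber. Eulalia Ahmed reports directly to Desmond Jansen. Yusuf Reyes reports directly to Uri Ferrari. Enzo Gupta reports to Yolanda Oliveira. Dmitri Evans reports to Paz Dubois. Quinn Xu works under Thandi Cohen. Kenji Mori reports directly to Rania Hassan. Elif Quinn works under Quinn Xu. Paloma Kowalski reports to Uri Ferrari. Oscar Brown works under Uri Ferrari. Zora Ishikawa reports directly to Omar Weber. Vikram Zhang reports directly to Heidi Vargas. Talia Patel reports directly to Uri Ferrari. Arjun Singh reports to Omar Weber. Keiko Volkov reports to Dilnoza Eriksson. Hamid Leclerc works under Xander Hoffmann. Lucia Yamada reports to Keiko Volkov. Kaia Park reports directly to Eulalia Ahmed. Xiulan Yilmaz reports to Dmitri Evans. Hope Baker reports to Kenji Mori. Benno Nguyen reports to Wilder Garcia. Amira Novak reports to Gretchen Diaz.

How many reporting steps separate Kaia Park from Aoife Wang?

6

Chain from Kaia Park up to Aoife Wang: Kaia Park → Eulalia Ahmed → Desmond Jansen → Paz Dubois → Brigid Tanaka → Willa Lopez → Aoife Wang. That is 6 steps up, so Kaia Park is 6 levels below Aoife Wang.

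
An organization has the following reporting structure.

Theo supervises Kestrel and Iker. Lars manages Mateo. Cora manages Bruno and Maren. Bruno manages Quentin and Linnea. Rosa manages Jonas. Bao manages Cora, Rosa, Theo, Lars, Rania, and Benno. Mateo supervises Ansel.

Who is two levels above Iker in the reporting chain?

Bao

Iker reports to Theo, and Theo reports to Bao. So Iker's skip-level manager is Bao.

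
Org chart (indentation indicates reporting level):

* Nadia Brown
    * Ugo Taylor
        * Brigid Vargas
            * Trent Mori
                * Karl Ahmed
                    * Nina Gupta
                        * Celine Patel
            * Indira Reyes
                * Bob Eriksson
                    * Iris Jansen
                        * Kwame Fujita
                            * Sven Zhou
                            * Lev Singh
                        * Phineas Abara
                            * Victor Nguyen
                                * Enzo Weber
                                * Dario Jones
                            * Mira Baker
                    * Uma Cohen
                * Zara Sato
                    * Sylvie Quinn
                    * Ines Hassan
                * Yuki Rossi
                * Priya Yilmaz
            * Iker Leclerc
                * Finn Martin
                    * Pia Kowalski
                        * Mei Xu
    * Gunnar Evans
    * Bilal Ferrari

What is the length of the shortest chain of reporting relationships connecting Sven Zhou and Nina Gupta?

8

Sven Zhou is 5 levels below Brigid Vargas, and Nina Gupta is 3 levels below Brigid Vargas (their lowest common manager). The shortest path runs up from Sven Zhou to Brigid Vargas and back down to Nina Gupta: 5 + 3 = 8 links.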